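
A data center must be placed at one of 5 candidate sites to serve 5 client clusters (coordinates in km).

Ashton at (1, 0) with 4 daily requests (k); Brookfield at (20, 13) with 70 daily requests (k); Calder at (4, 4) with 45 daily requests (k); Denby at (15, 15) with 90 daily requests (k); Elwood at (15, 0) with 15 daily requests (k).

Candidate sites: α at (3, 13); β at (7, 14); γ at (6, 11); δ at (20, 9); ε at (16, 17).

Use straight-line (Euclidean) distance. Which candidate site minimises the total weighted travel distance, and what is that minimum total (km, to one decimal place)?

ε, total 1739.5 km

Total weighted distance at each candidate:
  α (3, 13): total = 3010.4
  β (7, 14): total = 2410.9
  γ (6, 11): total = 2465.5
  δ (20, 9): total = 1975.8
  ε (16, 17): total = 1739.5
Minimum is at ε with total 1739.5 km.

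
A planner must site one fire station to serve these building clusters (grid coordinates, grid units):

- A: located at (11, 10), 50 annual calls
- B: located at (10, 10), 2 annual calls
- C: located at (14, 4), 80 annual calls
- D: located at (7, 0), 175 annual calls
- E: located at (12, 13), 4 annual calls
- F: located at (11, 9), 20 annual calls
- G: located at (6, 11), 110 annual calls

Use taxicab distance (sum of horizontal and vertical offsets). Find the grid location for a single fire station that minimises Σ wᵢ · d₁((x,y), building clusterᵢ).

Manhattan distance separates: Σwᵢ(|x−xᵢ|+|y−yᵢ|) = Σwᵢ|x−xᵢ| + Σwᵢ|y−yᵢ|, so x and y are optimised independently as 1-D weighted medians.
Total weight W = 441; half = 220.5.
x-coordinate, sorted with cumulative weight:
  x=6 (G, w=110) cum 110
  x=7 (D, w=175) cum 285  ← median
  x=10 (B, w=2) cum 287
  x=11 (A, w=50) cum 337
  x=11 (F, w=20) cum 357
  x=12 (E, w=4) cum 361
  x=14 (C, w=80) cum 441
⇒ x* = 7
y-coordinate, sorted with cumulative weight:
  y=0 (D, w=175) cum 175
  y=4 (C, w=80) cum 255  ← median
  y=9 (F, w=20) cum 275
  y=10 (A, w=50) cum 325
  y=10 (B, w=2) cum 327
  y=11 (G, w=110) cum 437
  y=13 (E, w=4) cum 441
⇒ y* = 4

(7, 4)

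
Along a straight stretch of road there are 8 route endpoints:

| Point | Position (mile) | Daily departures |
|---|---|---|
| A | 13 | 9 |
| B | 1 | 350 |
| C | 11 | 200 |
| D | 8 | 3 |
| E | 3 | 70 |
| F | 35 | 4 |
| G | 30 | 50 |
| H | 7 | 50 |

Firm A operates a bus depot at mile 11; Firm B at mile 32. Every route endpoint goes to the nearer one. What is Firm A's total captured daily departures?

682

The indifferent point is the midpoint (11+32)/2 = 21.5; route endpoints left of it (closer to Firm A at 11) go to Firm A, those right go to Firm B.
  B at 1 (w=350) → Firm A
  E at 3 (w=70) → Firm A
  H at 7 (w=50) → Firm A
  D at 8 (w=3) → Firm A
  C at 11 (w=200) → Firm A
  A at 13 (w=9) → Firm A
  G at 30 (w=50) → Firm B
  F at 35 (w=4) → Firm B
Firm A captures 682; Firm B captures 54.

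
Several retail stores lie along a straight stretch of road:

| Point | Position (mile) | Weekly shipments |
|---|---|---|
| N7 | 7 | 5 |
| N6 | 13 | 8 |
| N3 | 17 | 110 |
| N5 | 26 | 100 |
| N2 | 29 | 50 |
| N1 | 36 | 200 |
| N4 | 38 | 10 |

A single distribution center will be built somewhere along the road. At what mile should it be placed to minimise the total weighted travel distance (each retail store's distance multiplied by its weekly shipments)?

x = 29

For a sum of weighted absolute distances on a line, the optimum is the weighted median (not the mean). Total weight W = 483; half-weight = 241.5.
Sort by position and accumulate weight:
  mile 7 (N7, w=5) → cum 5
  mile 13 (N6, w=8) → cum 13
  mile 17 (N3, w=110) → cum 123
  mile 26 (N5, w=100) → cum 223
  mile 29 (N2, w=50) → cum 273  ≥ 241.5 → median here
  mile 36 (N1, w=200) → cum 473
  mile 38 (N4, w=10) → cum 483
Optimal location: mile 29.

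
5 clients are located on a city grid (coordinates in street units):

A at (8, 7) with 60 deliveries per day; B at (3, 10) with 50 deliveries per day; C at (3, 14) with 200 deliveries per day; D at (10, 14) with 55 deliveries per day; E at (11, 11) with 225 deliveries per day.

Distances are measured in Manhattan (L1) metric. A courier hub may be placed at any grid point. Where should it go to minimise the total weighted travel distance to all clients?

(8, 11)

Manhattan distance separates: Σwᵢ(|x−xᵢ|+|y−yᵢ|) = Σwᵢ|x−xᵢ| + Σwᵢ|y−yᵢ|, so x and y are optimised independently as 1-D weighted medians.
Total weight W = 590; half = 295.
x-coordinate, sorted with cumulative weight:
  x=3 (B, w=50) cum 50
  x=3 (C, w=200) cum 250
  x=8 (A, w=60) cum 310  ← median
  x=10 (D, w=55) cum 365
  x=11 (E, w=225) cum 590
⇒ x* = 8
y-coordinate, sorted with cumulative weight:
  y=7 (A, w=60) cum 60
  y=10 (B, w=50) cum 110
  y=11 (E, w=225) cum 335  ← median
  y=14 (C, w=200) cum 535
  y=14 (D, w=55) cum 590
⇒ y* = 11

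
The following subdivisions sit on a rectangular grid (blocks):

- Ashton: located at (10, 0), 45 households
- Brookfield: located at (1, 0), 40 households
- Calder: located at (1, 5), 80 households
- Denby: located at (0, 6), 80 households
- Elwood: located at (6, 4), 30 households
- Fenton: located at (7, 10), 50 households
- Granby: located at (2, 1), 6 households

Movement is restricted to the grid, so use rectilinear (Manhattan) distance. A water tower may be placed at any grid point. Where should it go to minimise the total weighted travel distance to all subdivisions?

(1, 5)

Manhattan distance separates: Σwᵢ(|x−xᵢ|+|y−yᵢ|) = Σwᵢ|x−xᵢ| + Σwᵢ|y−yᵢ|, so x and y are optimised independently as 1-D weighted medians.
Total weight W = 331; half = 165.5.
x-coordinate, sorted with cumulative weight:
  x=0 (Denby, w=80) cum 80
  x=1 (Brookfield, w=40) cum 120
  x=1 (Calder, w=80) cum 200  ← median
  x=2 (Granby, w=6) cum 206
  x=6 (Elwood, w=30) cum 236
  x=7 (Fenton, w=50) cum 286
  x=10 (Ashton, w=45) cum 331
⇒ x* = 1
y-coordinate, sorted with cumulative weight:
  y=0 (Ashton, w=45) cum 45
  y=0 (Brookfield, w=40) cum 85
  y=1 (Granby, w=6) cum 91
  y=4 (Elwood, w=30) cum 121
  y=5 (Calder, w=80) cum 201  ← median
  y=6 (Denby, w=80) cum 281
  y=10 (Fenton, w=50) cum 331
⇒ y* = 5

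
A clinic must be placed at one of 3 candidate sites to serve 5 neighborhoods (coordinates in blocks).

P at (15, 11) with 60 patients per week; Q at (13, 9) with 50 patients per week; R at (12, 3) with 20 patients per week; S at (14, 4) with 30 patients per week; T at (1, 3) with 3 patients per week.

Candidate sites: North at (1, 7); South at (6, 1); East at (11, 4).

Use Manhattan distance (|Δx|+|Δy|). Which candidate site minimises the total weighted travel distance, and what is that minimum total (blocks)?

East, total 1173 blocks

Total weighted distance at each candidate:
  North (1, 7): total = 2572
  South (6, 1): total = 2401
  East (11, 4): total = 1173
Minimum is at East with total 1173 blocks.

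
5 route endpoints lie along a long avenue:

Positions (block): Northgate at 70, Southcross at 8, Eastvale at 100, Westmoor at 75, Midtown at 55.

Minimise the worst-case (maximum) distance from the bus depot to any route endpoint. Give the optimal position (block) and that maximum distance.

The 1-center on a line is the midpoint of the two extreme points: leftmost at 8, rightmost at 100.
Optimal location = (8 + 100)/2 = 54; maximum distance = (100 − 8)/2 = 46.

location 54, max distance 46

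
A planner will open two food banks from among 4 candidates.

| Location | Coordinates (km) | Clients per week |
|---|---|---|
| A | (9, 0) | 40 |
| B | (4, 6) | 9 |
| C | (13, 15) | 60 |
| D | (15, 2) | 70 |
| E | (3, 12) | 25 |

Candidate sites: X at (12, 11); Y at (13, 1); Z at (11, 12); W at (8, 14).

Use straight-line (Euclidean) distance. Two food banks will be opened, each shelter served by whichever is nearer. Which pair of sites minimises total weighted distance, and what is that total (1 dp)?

{Y, Z}, total 820.8

Evaluate every pair (each demand assigned to the nearer of the two):
  {Y, Z}: total = 820.8
  {Y, W}: total = 842.5
  {X, Y}: total = 880.1
  {X, W}: total = 1582.7
  {X, Z}: total = 1619.5
  {Z, W}: total = 1672.0
Best pair: {Y, Z} with total 820.8.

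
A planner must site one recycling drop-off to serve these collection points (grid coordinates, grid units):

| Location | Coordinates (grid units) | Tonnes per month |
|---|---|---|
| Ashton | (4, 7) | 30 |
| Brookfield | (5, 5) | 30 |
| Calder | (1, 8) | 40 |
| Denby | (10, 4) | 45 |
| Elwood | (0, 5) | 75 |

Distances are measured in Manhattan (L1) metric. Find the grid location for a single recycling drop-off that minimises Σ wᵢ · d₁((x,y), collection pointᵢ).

Manhattan distance separates: Σwᵢ(|x−xᵢ|+|y−yᵢ|) = Σwᵢ|x−xᵢ| + Σwᵢ|y−yᵢ|, so x and y are optimised independently as 1-D weighted medians.
Total weight W = 220; half = 110.
x-coordinate, sorted with cumulative weight:
  x=0 (Elwood, w=75) cum 75
  x=1 (Calder, w=40) cum 115  ← median
  x=4 (Ashton, w=30) cum 145
  x=5 (Brookfield, w=30) cum 175
  x=10 (Denby, w=45) cum 220
⇒ x* = 1
y-coordinate, sorted with cumulative weight:
  y=4 (Denby, w=45) cum 45
  y=5 (Brookfield, w=30) cum 75
  y=5 (Elwood, w=75) cum 150  ← median
  y=7 (Ashton, w=30) cum 180
  y=8 (Calder, w=40) cum 220
⇒ y* = 5

(1, 5)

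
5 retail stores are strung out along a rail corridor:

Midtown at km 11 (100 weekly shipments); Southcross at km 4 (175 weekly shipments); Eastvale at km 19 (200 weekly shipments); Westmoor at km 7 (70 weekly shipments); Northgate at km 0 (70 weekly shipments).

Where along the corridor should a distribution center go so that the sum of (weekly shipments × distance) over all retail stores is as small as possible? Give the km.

For a sum of weighted absolute distances on a line, the optimum is the weighted median (not the mean). Total weight W = 615; half-weight = 307.5.
Sort by position and accumulate weight:
  km 0 (Northgate, w=70) → cum 70
  km 4 (Southcross, w=175) → cum 245
  km 7 (Westmoor, w=70) → cum 315  ≥ 307.5 → median here
  km 11 (Midtown, w=100) → cum 415
  km 19 (Eastvale, w=200) → cum 615
Optimal location: km 7.

x = 7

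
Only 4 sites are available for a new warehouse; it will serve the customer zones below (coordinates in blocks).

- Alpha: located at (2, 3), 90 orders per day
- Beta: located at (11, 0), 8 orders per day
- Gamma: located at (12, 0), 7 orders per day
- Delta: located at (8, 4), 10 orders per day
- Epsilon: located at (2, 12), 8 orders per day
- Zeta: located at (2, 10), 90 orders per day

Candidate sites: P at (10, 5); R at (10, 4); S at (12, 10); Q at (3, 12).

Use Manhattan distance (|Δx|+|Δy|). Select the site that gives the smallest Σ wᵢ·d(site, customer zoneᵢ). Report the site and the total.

Total weighted distance at each candidate:
  P (10, 5): total = 2317
  R (10, 4): total = 2300
  S (12, 10): total = 2784
  Q (3, 12): total = 1615
Minimum is at Q with total 1615 blocks.

Q, total 1615 blocks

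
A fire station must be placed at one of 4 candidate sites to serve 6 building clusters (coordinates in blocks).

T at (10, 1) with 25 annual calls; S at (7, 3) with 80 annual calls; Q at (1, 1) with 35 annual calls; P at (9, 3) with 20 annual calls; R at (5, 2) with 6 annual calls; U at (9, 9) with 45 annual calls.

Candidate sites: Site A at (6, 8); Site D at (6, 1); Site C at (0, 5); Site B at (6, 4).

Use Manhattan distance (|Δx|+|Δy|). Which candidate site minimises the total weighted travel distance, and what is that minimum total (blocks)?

Site B, total 1073 blocks

Total weighted distance at each candidate:
  Site A (6, 8): total = 1557
  Site D (6, 1): total = 1122
  Site C (0, 5): total = 2098
  Site B (6, 4): total = 1073
Minimum is at Site B with total 1073 blocks.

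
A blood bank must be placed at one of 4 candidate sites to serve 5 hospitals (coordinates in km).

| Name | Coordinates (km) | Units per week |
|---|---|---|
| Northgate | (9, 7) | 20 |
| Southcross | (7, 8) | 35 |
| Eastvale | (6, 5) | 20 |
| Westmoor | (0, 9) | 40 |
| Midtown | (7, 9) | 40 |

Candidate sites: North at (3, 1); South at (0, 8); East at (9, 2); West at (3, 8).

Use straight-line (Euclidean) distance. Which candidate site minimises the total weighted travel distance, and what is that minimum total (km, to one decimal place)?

West, total 637.9 km

Total weighted distance at each candidate:
  North (3, 1): total = 1251.4
  South (0, 8): total = 883.1
  East (9, 2): total = 1153.5
  West (3, 8): total = 637.9
Minimum is at West with total 637.9 km.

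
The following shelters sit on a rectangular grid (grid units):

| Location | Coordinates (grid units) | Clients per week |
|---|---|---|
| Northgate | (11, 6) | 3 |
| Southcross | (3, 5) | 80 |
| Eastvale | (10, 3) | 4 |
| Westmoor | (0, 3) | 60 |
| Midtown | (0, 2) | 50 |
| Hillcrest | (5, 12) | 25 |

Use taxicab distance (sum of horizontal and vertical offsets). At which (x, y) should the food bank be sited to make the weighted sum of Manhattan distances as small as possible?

(3, 3)

Manhattan distance separates: Σwᵢ(|x−xᵢ|+|y−yᵢ|) = Σwᵢ|x−xᵢ| + Σwᵢ|y−yᵢ|, so x and y are optimised independently as 1-D weighted medians.
Total weight W = 222; half = 111.
x-coordinate, sorted with cumulative weight:
  x=0 (Westmoor, w=60) cum 60
  x=0 (Midtown, w=50) cum 110
  x=3 (Southcross, w=80) cum 190  ← median
  x=5 (Hillcrest, w=25) cum 215
  x=10 (Eastvale, w=4) cum 219
  x=11 (Northgate, w=3) cum 222
⇒ x* = 3
y-coordinate, sorted with cumulative weight:
  y=2 (Midtown, w=50) cum 50
  y=3 (Eastvale, w=4) cum 54
  y=3 (Westmoor, w=60) cum 114  ← median
  y=5 (Southcross, w=80) cum 194
  y=6 (Northgate, w=3) cum 197
  y=12 (Hillcrest, w=25) cum 222
⇒ y* = 3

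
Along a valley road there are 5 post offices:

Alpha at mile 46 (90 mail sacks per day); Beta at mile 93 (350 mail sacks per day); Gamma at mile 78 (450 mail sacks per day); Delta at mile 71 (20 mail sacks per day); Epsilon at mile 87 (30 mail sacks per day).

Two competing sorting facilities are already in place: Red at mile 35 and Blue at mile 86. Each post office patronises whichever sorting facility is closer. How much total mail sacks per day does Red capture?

The indifferent point is the midpoint (35+86)/2 = 60.5; post offices left of it (closer to Red at 35) go to Red, those right go to Blue.
  Alpha at 46 (w=90) → Red
  Delta at 71 (w=20) → Blue
  Gamma at 78 (w=450) → Blue
  Epsilon at 87 (w=30) → Blue
  Beta at 93 (w=350) → Blue
Red captures 90; Blue captures 850.

90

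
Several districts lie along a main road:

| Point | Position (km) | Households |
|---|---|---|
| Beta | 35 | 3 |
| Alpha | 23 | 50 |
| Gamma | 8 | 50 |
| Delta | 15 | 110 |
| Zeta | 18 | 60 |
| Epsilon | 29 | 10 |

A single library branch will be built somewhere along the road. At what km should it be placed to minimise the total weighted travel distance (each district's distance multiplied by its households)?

x = 15

For a sum of weighted absolute distances on a line, the optimum is the weighted median (not the mean). Total weight W = 283; half-weight = 141.5.
Sort by position and accumulate weight:
  km 8 (Gamma, w=50) → cum 50
  km 15 (Delta, w=110) → cum 160  ≥ 141.5 → median here
  km 18 (Zeta, w=60) → cum 220
  km 23 (Alpha, w=50) → cum 270
  km 29 (Epsilon, w=10) → cum 280
  km 35 (Beta, w=3) → cum 283
Optimal location: km 15.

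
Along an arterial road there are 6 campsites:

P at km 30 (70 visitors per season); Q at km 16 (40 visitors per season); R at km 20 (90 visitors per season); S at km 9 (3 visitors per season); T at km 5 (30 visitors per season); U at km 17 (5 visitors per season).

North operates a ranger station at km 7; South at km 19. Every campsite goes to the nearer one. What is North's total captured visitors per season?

The indifferent point is the midpoint (7+19)/2 = 13; campsites left of it (closer to North at 7) go to North, those right go to South.
  T at 5 (w=30) → North
  S at 9 (w=3) → North
  Q at 16 (w=40) → South
  U at 17 (w=5) → South
  R at 20 (w=90) → South
  P at 30 (w=70) → South
North captures 33; South captures 205.

33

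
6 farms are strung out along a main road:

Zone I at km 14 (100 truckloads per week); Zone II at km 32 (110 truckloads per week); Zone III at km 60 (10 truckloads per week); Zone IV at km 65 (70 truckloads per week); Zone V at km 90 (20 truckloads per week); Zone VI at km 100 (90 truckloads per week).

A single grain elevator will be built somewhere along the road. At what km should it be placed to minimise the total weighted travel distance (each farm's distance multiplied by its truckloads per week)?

For a sum of weighted absolute distances on a line, the optimum is the weighted median (not the mean). Total weight W = 400; half-weight = 200.
Sort by position and accumulate weight:
  km 14 (Zone I, w=100) → cum 100
  km 32 (Zone II, w=110) → cum 210  ≥ 200 → median here
  km 60 (Zone III, w=10) → cum 220
  km 65 (Zone IV, w=70) → cum 290
  km 90 (Zone V, w=20) → cum 310
  km 100 (Zone VI, w=90) → cum 400
Optimal location: km 32.

x = 32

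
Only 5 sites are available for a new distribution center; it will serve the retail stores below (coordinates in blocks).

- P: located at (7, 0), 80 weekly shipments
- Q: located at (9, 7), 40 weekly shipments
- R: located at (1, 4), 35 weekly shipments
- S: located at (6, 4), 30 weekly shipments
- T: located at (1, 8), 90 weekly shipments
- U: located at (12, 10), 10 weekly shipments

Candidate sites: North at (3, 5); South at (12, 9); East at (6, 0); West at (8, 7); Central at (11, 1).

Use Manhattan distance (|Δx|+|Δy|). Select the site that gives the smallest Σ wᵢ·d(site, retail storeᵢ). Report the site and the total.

Total weighted distance at each candidate:
  North (3, 5): total = 1855
  South (12, 9): total = 3300
  East (6, 0): total = 2245
  West (8, 7): total = 1970
  Central (11, 1): total = 3045
Minimum is at North with total 1855 blocks.

North, total 1855 blocks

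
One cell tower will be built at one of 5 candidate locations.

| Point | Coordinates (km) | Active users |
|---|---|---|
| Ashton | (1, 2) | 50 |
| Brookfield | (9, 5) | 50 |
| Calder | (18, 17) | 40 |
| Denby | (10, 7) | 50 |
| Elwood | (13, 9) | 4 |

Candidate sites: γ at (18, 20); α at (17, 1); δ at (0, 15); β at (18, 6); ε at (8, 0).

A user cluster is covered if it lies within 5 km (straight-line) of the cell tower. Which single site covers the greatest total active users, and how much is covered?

Coverage radius r = 5 km; a point is covered iff (Δx)²+(Δy)² ≤ 5² = 25.
  γ (18, 20): covers {Calder} → 40
  α (17, 1): covers {none} → 0
  δ (0, 15): covers {none} → 0
  β (18, 6): covers {none} → 0
  ε (8, 0): covers {none} → 0
Maximum coverage at γ: 40 active users.

γ, covering 40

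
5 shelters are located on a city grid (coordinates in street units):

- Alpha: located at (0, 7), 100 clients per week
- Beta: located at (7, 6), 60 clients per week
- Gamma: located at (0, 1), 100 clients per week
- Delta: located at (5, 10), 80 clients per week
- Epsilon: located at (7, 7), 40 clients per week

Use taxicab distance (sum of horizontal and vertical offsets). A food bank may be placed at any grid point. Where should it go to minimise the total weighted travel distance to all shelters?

Manhattan distance separates: Σwᵢ(|x−xᵢ|+|y−yᵢ|) = Σwᵢ|x−xᵢ| + Σwᵢ|y−yᵢ|, so x and y are optimised independently as 1-D weighted medians.
Total weight W = 380; half = 190.
x-coordinate, sorted with cumulative weight:
  x=0 (Alpha, w=100) cum 100
  x=0 (Gamma, w=100) cum 200  ← median
  x=5 (Delta, w=80) cum 280
  x=7 (Beta, w=60) cum 340
  x=7 (Epsilon, w=40) cum 380
⇒ x* = 0
y-coordinate, sorted with cumulative weight:
  y=1 (Gamma, w=100) cum 100
  y=6 (Beta, w=60) cum 160
  y=7 (Alpha, w=100) cum 260  ← median
  y=7 (Epsilon, w=40) cum 300
  y=10 (Delta, w=80) cum 380
⇒ y* = 7

(0, 7)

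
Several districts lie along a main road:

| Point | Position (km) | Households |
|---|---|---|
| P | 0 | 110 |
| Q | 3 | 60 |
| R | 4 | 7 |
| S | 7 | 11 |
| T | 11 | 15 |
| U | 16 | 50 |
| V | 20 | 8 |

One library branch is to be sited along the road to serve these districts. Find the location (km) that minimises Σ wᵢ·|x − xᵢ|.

x = 3

For a sum of weighted absolute distances on a line, the optimum is the weighted median (not the mean). Total weight W = 261; half-weight = 130.5.
Sort by position and accumulate weight:
  km 0 (P, w=110) → cum 110
  km 3 (Q, w=60) → cum 170  ≥ 130.5 → median here
  km 4 (R, w=7) → cum 177
  km 7 (S, w=11) → cum 188
  km 11 (T, w=15) → cum 203
  km 16 (U, w=50) → cum 253
  km 20 (V, w=8) → cum 261
Optimal location: km 3.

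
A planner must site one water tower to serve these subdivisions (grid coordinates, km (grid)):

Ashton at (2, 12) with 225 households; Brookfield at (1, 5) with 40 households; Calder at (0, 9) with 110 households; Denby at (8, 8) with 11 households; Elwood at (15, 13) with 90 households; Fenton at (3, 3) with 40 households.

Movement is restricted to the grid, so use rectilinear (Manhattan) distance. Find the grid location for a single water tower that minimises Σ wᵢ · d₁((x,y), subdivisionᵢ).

Manhattan distance separates: Σwᵢ(|x−xᵢ|+|y−yᵢ|) = Σwᵢ|x−xᵢ| + Σwᵢ|y−yᵢ|, so x and y are optimised independently as 1-D weighted medians.
Total weight W = 516; half = 258.
x-coordinate, sorted with cumulative weight:
  x=0 (Calder, w=110) cum 110
  x=1 (Brookfield, w=40) cum 150
  x=2 (Ashton, w=225) cum 375  ← median
  x=3 (Fenton, w=40) cum 415
  x=8 (Denby, w=11) cum 426
  x=15 (Elwood, w=90) cum 516
⇒ x* = 2
y-coordinate, sorted with cumulative weight:
  y=3 (Fenton, w=40) cum 40
  y=5 (Brookfield, w=40) cum 80
  y=8 (Denby, w=11) cum 91
  y=9 (Calder, w=110) cum 201
  y=12 (Ashton, w=225) cum 426  ← median
  y=13 (Elwood, w=90) cum 516
⇒ y* = 12

(2, 12)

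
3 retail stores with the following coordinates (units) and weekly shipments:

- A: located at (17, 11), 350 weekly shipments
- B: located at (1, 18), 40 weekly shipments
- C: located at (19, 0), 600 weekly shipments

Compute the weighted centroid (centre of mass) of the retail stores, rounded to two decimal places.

(17.57, 4.62)

The minimiser of Σwᵢ‖p−pᵢ‖² is the weighted centroid p* = (Σwᵢpᵢ)/(Σwᵢ).
Σwᵢ = 990.
Σwᵢxᵢ = 350·17 + 40·1 + 600·19 = 17390.
Σwᵢyᵢ = 350·11 + 40·18 + 600·0 = 4570.
x* = 17390/990 = 17.57, y* = 4570/990 = 4.62.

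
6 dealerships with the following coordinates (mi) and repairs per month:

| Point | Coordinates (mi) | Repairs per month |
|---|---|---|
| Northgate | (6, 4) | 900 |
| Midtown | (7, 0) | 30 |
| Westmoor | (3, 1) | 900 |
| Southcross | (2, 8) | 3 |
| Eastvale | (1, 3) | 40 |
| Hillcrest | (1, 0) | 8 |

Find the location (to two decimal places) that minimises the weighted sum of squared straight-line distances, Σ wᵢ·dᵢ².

(4.45, 2.47)

The minimiser of Σwᵢ‖p−pᵢ‖² is the weighted centroid p* = (Σwᵢpᵢ)/(Σwᵢ).
Σwᵢ = 1881.
Σwᵢxᵢ = 900·6 + 30·7 + 900·3 + 3·2 + 40·1 + 8·1 = 8364.
Σwᵢyᵢ = 900·4 + 30·0 + 900·1 + 3·8 + 40·3 + 8·0 = 4644.
x* = 8364/1881 = 4.45, y* = 4644/1881 = 2.47.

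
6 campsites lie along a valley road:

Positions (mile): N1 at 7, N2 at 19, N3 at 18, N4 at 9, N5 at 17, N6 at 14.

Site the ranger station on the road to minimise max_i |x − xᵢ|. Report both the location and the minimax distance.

location 13, max distance 6

The 1-center on a line is the midpoint of the two extreme points: leftmost at 7, rightmost at 19.
Optimal location = (7 + 19)/2 = 13; maximum distance = (19 − 7)/2 = 6.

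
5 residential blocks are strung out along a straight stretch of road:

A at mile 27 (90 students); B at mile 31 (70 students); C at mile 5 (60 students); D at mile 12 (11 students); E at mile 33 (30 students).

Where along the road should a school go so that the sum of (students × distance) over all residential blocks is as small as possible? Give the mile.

x = 27

For a sum of weighted absolute distances on a line, the optimum is the weighted median (not the mean). Total weight W = 261; half-weight = 130.5.
Sort by position and accumulate weight:
  mile 5 (C, w=60) → cum 60
  mile 12 (D, w=11) → cum 71
  mile 27 (A, w=90) → cum 161  ≥ 130.5 → median here
  mile 31 (B, w=70) → cum 231
  mile 33 (E, w=30) → cum 261
Optimal location: mile 27.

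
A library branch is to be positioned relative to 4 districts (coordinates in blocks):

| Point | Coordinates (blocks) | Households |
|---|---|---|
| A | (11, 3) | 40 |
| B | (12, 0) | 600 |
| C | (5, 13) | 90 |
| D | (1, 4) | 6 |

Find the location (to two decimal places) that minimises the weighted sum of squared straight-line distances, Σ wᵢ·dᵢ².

(11.00, 1.79)

The minimiser of Σwᵢ‖p−pᵢ‖² is the weighted centroid p* = (Σwᵢpᵢ)/(Σwᵢ).
Σwᵢ = 736.
Σwᵢxᵢ = 40·11 + 600·12 + 90·5 + 6·1 = 8096.
Σwᵢyᵢ = 40·3 + 600·0 + 90·13 + 6·4 = 1314.
x* = 8096/736 = 11.00, y* = 1314/736 = 1.79.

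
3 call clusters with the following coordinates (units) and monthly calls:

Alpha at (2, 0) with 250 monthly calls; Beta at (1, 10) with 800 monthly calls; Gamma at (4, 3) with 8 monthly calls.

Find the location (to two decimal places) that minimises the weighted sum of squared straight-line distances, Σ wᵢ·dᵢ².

The minimiser of Σwᵢ‖p−pᵢ‖² is the weighted centroid p* = (Σwᵢpᵢ)/(Σwᵢ).
Σwᵢ = 1058.
Σwᵢxᵢ = 250·2 + 800·1 + 8·4 = 1332.
Σwᵢyᵢ = 250·0 + 800·10 + 8·3 = 8024.
x* = 1332/1058 = 1.26, y* = 8024/1058 = 7.58.

(1.26, 7.58)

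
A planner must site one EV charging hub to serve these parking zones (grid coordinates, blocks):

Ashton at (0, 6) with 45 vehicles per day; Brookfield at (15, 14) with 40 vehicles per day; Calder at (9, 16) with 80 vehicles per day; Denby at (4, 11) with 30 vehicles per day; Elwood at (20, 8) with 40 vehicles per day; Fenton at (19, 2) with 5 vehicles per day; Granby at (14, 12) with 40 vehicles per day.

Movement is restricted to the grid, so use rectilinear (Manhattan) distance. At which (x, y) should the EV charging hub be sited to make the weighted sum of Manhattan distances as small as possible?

(9, 12)

Manhattan distance separates: Σwᵢ(|x−xᵢ|+|y−yᵢ|) = Σwᵢ|x−xᵢ| + Σwᵢ|y−yᵢ|, so x and y are optimised independently as 1-D weighted medians.
Total weight W = 280; half = 140.
x-coordinate, sorted with cumulative weight:
  x=0 (Ashton, w=45) cum 45
  x=4 (Denby, w=30) cum 75
  x=9 (Calder, w=80) cum 155  ← median
  x=14 (Granby, w=40) cum 195
  x=15 (Brookfield, w=40) cum 235
  x=19 (Fenton, w=5) cum 240
  x=20 (Elwood, w=40) cum 280
⇒ x* = 9
y-coordinate, sorted with cumulative weight:
  y=2 (Fenton, w=5) cum 5
  y=6 (Ashton, w=45) cum 50
  y=8 (Elwood, w=40) cum 90
  y=11 (Denby, w=30) cum 120
  y=12 (Granby, w=40) cum 160  ← median
  y=14 (Brookfield, w=40) cum 200
  y=16 (Calder, w=80) cum 280
⇒ y* = 12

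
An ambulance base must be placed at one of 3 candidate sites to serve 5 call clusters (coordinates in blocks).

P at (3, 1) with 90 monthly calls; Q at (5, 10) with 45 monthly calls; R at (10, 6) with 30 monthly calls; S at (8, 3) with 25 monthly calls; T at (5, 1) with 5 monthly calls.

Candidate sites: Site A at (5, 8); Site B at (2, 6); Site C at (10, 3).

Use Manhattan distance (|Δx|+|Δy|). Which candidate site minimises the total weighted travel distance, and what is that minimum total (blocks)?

Site A, total 1345 blocks

Total weighted distance at each candidate:
  Site A (5, 8): total = 1345
  Site B (2, 6): total = 1360
  Site C (10, 3): total = 1525
Minimum is at Site A with total 1345 blocks.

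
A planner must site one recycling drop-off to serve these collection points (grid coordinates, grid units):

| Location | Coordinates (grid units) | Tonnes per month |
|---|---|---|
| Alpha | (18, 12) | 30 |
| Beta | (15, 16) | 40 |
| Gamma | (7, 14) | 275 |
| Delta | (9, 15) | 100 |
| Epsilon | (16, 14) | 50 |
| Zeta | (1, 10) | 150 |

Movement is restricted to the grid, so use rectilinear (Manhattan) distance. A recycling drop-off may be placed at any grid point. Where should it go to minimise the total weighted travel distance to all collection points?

Manhattan distance separates: Σwᵢ(|x−xᵢ|+|y−yᵢ|) = Σwᵢ|x−xᵢ| + Σwᵢ|y−yᵢ|, so x and y are optimised independently as 1-D weighted medians.
Total weight W = 645; half = 322.5.
x-coordinate, sorted with cumulative weight:
  x=1 (Zeta, w=150) cum 150
  x=7 (Gamma, w=275) cum 425  ← median
  x=9 (Delta, w=100) cum 525
  x=15 (Beta, w=40) cum 565
  x=16 (Epsilon, w=50) cum 615
  x=18 (Alpha, w=30) cum 645
⇒ x* = 7
y-coordinate, sorted with cumulative weight:
  y=10 (Zeta, w=150) cum 150
  y=12 (Alpha, w=30) cum 180
  y=14 (Gamma, w=275) cum 455  ← median
  y=14 (Epsilon, w=50) cum 505
  y=15 (Delta, w=100) cum 605
  y=16 (Beta, w=40) cum 645
⇒ y* = 14

(7, 14)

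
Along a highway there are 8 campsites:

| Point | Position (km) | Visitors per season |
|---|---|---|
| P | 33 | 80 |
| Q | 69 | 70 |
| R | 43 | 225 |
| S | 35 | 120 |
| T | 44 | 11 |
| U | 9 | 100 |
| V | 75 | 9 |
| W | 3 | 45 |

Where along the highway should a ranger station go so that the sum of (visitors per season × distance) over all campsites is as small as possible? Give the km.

For a sum of weighted absolute distances on a line, the optimum is the weighted median (not the mean). Total weight W = 660; half-weight = 330.
Sort by position and accumulate weight:
  km 3 (W, w=45) → cum 45
  km 9 (U, w=100) → cum 145
  km 33 (P, w=80) → cum 225
  km 35 (S, w=120) → cum 345  ≥ 330 → median here
  km 43 (R, w=225) → cum 570
  km 44 (T, w=11) → cum 581
  km 69 (Q, w=70) → cum 651
  km 75 (V, w=9) → cum 660
Optimal location: km 35.

x = 35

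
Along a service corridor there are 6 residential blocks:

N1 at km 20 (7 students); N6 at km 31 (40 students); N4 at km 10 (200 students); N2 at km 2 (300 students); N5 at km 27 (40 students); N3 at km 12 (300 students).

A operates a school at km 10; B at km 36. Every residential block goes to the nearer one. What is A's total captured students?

The indifferent point is the midpoint (10+36)/2 = 23; residential blocks left of it (closer to A at 10) go to A, those right go to B.
  N2 at 2 (w=300) → A
  N4 at 10 (w=200) → A
  N3 at 12 (w=300) → A
  N1 at 20 (w=7) → A
  N5 at 27 (w=40) → B
  N6 at 31 (w=40) → B
A captures 807; B captures 80.

807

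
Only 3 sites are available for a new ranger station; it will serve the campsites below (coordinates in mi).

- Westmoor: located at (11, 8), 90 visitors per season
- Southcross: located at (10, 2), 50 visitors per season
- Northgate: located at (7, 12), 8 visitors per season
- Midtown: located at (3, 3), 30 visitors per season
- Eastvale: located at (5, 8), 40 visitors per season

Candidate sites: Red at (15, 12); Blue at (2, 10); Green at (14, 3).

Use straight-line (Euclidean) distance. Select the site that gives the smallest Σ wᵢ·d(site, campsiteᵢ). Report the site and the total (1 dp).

Green, total 1564.0 mi

Total weighted distance at each candidate:
  Red (15, 12): total = 2012.9
  Blue (2, 10): total = 1794.9
  Green (14, 3): total = 1564.0
Minimum is at Green with total 1564.0 mi.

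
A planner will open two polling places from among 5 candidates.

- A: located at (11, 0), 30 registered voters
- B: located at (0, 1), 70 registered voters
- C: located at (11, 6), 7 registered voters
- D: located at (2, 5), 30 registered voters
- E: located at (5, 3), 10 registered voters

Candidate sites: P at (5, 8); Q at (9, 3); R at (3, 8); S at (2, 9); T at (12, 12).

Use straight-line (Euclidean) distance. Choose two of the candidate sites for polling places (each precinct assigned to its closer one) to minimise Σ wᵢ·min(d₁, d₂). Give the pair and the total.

{Q, R}, total 801.4

Evaluate every pair (each demand assigned to the nearer of the two):
  {Q, R}: total = 801.4
  {Q, S}: total = 870.6
  {P, Q}: total = 902.8
  {P, R}: total = 1022.2
  {Q, T}: total = 1037.2
  {R, T}: total = 1063.8
  {R, S}: total = 1079.0
  {P, S}: total = 1091.5
  {P, T}: total = 1122.0
  {S, T}: total = 1168.1
Best pair: {Q, R} with total 801.4.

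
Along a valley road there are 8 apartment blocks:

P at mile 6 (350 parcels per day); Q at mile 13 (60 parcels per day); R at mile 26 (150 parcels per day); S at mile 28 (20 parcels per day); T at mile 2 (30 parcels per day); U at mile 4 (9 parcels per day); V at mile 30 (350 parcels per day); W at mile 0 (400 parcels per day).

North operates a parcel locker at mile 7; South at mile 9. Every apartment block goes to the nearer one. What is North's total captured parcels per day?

789

The indifferent point is the midpoint (7+9)/2 = 8; apartment blocks left of it (closer to North at 7) go to North, those right go to South.
  W at 0 (w=400) → North
  T at 2 (w=30) → North
  U at 4 (w=9) → North
  P at 6 (w=350) → North
  Q at 13 (w=60) → South
  R at 26 (w=150) → South
  S at 28 (w=20) → South
  V at 30 (w=350) → South
North captures 789; South captures 580.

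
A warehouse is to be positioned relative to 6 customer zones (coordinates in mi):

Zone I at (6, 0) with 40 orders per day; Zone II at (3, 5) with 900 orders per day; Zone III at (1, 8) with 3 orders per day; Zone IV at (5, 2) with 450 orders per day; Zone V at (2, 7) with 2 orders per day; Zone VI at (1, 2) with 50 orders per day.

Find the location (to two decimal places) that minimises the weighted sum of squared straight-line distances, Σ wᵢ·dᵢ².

(3.63, 3.83)

The minimiser of Σwᵢ‖p−pᵢ‖² is the weighted centroid p* = (Σwᵢpᵢ)/(Σwᵢ).
Σwᵢ = 1445.
Σwᵢxᵢ = 40·6 + 900·3 + 3·1 + 450·5 + 2·2 + 50·1 = 5247.
Σwᵢyᵢ = 40·0 + 900·5 + 3·8 + 450·2 + 2·7 + 50·2 = 5538.
x* = 5247/1445 = 3.63, y* = 5538/1445 = 3.83.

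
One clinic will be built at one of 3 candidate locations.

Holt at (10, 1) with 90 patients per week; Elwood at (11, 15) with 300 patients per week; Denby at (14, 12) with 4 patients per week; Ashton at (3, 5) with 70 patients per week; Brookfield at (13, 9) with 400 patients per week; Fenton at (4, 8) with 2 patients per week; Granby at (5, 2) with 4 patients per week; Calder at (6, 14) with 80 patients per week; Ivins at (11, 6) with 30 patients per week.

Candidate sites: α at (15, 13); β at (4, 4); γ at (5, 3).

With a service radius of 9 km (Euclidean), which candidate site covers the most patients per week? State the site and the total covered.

Coverage radius r = 9 km; a point is covered iff (Δx)²+(Δy)² ≤ 9² = 81.
  α (15, 13): covers {Elwood, Denby, Brookfield, Ivins} → 734
  β (4, 4): covers {Holt, Ashton, Fenton, Granby, Ivins} → 196
  γ (5, 3): covers {Holt, Ashton, Fenton, Granby, Ivins} → 196
Maximum coverage at α: 734 patients per week.

α, covering 734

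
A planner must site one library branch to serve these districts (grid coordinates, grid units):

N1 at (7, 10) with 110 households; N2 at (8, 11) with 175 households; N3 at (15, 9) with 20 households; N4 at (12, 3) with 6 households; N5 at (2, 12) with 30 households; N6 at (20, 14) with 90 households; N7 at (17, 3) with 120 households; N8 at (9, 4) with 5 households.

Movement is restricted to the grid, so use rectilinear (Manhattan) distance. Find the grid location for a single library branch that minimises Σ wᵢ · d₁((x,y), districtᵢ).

Manhattan distance separates: Σwᵢ(|x−xᵢ|+|y−yᵢ|) = Σwᵢ|x−xᵢ| + Σwᵢ|y−yᵢ|, so x and y are optimised independently as 1-D weighted medians.
Total weight W = 556; half = 278.
x-coordinate, sorted with cumulative weight:
  x=2 (N5, w=30) cum 30
  x=7 (N1, w=110) cum 140
  x=8 (N2, w=175) cum 315  ← median
  x=9 (N8, w=5) cum 320
  x=12 (N4, w=6) cum 326
  x=15 (N3, w=20) cum 346
  x=17 (N7, w=120) cum 466
  x=20 (N6, w=90) cum 556
⇒ x* = 8
y-coordinate, sorted with cumulative weight:
  y=3 (N4, w=6) cum 6
  y=3 (N7, w=120) cum 126
  y=4 (N8, w=5) cum 131
  y=9 (N3, w=20) cum 151
  y=10 (N1, w=110) cum 261
  y=11 (N2, w=175) cum 436  ← median
  y=12 (N5, w=30) cum 466
  y=14 (N6, w=90) cum 556
⇒ y* = 11

(8, 11)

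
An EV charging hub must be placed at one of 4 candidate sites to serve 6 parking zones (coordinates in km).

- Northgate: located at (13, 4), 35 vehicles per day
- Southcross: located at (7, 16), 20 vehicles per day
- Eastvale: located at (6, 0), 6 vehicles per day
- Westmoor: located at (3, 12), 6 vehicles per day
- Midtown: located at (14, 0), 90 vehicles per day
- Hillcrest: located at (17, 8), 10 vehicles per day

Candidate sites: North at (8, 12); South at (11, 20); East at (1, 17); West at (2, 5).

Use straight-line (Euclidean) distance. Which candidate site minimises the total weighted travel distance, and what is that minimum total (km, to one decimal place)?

Total weighted distance at each candidate:
  North (8, 12): total = 1821.6
  South (11, 20): total = 2823.4
  East (1, 17): total = 2989.2
  West (2, 5): total = 2032.1
Minimum is at North with total 1821.6 km.

North, total 1821.6 km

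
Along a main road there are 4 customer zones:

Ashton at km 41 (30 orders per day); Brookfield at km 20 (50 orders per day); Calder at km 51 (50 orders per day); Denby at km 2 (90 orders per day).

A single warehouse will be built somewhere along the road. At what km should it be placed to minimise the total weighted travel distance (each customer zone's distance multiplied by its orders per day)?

x = 20

For a sum of weighted absolute distances on a line, the optimum is the weighted median (not the mean). Total weight W = 220; half-weight = 110.
Sort by position and accumulate weight:
  km 2 (Denby, w=90) → cum 90
  km 20 (Brookfield, w=50) → cum 140  ≥ 110 → median here
  km 41 (Ashton, w=30) → cum 170
  km 51 (Calder, w=50) → cum 220
Optimal location: km 20.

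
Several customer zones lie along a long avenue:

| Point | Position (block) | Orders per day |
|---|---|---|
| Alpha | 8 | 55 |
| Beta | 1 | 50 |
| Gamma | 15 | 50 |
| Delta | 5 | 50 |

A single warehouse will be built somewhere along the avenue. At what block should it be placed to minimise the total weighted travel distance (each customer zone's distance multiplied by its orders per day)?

x = 8

For a sum of weighted absolute distances on a line, the optimum is the weighted median (not the mean). Total weight W = 205; half-weight = 102.5.
Sort by position and accumulate weight:
  block 1 (Beta, w=50) → cum 50
  block 5 (Delta, w=50) → cum 100
  block 8 (Alpha, w=55) → cum 155  ≥ 102.5 → median here
  block 15 (Gamma, w=50) → cum 205
Optimal location: block 8.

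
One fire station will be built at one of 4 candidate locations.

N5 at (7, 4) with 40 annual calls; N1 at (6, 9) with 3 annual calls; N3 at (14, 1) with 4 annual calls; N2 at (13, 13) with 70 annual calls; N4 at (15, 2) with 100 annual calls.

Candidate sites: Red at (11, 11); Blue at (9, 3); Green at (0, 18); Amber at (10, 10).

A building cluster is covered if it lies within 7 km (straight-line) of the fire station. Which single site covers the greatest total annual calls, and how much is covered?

Coverage radius r = 7 km; a point is covered iff (Δx)²+(Δy)² ≤ 7² = 49.
  Red (11, 11): covers {N1, N2} → 73
  Blue (9, 3): covers {N5, N1, N3, N4} → 147
  Green (0, 18): covers {none} → 0
  Amber (10, 10): covers {N5, N1, N2} → 113
Maximum coverage at Blue: 147 annual calls.

Blue, covering 147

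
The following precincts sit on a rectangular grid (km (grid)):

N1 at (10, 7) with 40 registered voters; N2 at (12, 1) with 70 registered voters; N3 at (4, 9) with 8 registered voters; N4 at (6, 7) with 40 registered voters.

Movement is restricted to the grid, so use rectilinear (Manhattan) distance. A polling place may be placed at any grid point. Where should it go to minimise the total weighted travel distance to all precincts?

Manhattan distance separates: Σwᵢ(|x−xᵢ|+|y−yᵢ|) = Σwᵢ|x−xᵢ| + Σwᵢ|y−yᵢ|, so x and y are optimised independently as 1-D weighted medians.
Total weight W = 158; half = 79.
x-coordinate, sorted with cumulative weight:
  x=4 (N3, w=8) cum 8
  x=6 (N4, w=40) cum 48
  x=10 (N1, w=40) cum 88  ← median
  x=12 (N2, w=70) cum 158
⇒ x* = 10
y-coordinate, sorted with cumulative weight:
  y=1 (N2, w=70) cum 70
  y=7 (N1, w=40) cum 110  ← median
  y=7 (N4, w=40) cum 150
  y=9 (N3, w=8) cum 158
⇒ y* = 7

(10, 7)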